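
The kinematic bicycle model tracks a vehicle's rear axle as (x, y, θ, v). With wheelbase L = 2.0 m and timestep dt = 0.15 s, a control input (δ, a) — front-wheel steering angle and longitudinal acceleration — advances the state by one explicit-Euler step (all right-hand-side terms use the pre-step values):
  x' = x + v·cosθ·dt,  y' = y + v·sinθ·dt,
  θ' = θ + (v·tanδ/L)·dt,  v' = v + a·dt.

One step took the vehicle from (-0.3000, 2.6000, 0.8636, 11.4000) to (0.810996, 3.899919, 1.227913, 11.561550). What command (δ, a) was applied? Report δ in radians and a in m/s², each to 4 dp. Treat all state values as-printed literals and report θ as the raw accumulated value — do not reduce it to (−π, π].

a = (v'−v)/dt = (0.161550)/0.15 = 1.0770
Δθ = θ'−θ = 0.364313;  (v·dt/L) = 11.4000·0.15/2.0 = 0.855000
tan δ = Δθ·L/(v·dt) = 0.426097  →  δ = 0.4028

δ = 0.4028, a = 1.0770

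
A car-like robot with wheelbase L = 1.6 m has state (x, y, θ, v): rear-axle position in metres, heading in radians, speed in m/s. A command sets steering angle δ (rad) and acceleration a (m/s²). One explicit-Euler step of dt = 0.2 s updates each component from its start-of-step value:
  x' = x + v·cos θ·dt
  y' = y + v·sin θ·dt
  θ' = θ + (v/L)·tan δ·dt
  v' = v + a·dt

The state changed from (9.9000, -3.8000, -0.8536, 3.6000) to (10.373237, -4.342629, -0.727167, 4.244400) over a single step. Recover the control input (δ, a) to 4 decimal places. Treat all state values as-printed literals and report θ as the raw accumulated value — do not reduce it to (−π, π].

δ = 0.2739, a = 3.2220

a = (v'−v)/dt = (0.644400)/0.2 = 3.2220
Δθ = θ'−θ = 0.126433;  (v·dt/L) = 3.6000·0.2/1.6 = 0.450000
tan δ = Δθ·L/(v·dt) = 0.280962  →  δ = 0.2739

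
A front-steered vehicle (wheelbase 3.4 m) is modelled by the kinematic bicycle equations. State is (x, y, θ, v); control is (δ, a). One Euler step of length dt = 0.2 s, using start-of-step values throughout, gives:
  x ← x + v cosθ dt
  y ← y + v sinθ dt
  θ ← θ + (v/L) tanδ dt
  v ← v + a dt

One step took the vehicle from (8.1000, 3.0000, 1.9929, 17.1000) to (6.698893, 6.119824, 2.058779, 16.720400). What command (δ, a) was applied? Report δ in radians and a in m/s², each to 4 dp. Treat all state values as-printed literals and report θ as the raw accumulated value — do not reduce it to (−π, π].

a = (v'−v)/dt = (-0.379600)/0.2 = -1.8980
Δθ = θ'−θ = 0.065879;  (v·dt/L) = 17.1000·0.2/3.4 = 1.005882
tan δ = Δθ·L/(v·dt) = 0.065494  →  δ = 0.0654

δ = 0.0654, a = -1.8980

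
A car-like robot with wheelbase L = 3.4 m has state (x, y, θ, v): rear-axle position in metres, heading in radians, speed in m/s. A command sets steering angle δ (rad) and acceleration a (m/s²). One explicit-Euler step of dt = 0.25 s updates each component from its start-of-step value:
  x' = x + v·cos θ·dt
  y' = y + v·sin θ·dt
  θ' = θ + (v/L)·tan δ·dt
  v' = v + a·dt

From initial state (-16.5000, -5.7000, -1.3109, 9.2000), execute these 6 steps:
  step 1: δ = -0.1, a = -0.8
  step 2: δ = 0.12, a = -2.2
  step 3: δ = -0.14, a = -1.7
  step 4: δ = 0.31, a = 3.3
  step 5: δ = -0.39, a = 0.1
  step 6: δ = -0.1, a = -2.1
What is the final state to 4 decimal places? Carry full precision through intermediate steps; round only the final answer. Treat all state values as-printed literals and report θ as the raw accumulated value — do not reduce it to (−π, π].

(-13.5037, -18.4051, -1.5305, 8.3500)

after step 1 (δ=-0.1, a=-0.8): (-15.908945, -7.922758, -1.378773, 9.000000)
after step 2 (δ=0.12, a=-2.2): (-15.479544, -10.131404, -1.298978, 8.450000)
after step 3 (δ=-0.14, a=-1.7): (-14.912373, -12.166342, -1.386536, 8.025000)
after step 4 (δ=0.31, a=3.3): (-14.544790, -14.138630, -1.197520, 8.850000)
after step 5 (δ=-0.39, a=0.1): (-13.737961, -16.198772, -1.465008, 8.875000)
after step 6 (δ=-0.1, a=-2.1): (-13.503680, -18.405118, -1.530483, 8.350000)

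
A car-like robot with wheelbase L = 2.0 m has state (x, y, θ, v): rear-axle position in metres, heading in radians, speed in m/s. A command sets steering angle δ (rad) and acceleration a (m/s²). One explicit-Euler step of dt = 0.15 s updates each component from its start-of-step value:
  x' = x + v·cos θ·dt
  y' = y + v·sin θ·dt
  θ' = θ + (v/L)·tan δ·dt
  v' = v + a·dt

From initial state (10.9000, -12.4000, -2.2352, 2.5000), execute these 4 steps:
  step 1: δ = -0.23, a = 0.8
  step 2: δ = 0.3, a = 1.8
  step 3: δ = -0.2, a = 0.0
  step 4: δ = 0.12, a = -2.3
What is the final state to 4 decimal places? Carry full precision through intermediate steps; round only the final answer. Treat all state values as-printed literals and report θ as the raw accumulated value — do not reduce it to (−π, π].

(9.8752, -13.6734, -2.2361, 2.5450)

after step 1 (δ=-0.23, a=0.8): (10.668779, -12.695232, -2.279102, 2.620000)
after step 2 (δ=0.3, a=1.8): (10.413114, -12.993702, -2.218317, 2.890000)
after step 3 (δ=-0.2, a=0.0): (10.151622, -13.339453, -2.262255, 2.890000)
after step 4 (δ=0.12, a=-2.3): (9.875195, -13.673386, -2.236119, 2.545000)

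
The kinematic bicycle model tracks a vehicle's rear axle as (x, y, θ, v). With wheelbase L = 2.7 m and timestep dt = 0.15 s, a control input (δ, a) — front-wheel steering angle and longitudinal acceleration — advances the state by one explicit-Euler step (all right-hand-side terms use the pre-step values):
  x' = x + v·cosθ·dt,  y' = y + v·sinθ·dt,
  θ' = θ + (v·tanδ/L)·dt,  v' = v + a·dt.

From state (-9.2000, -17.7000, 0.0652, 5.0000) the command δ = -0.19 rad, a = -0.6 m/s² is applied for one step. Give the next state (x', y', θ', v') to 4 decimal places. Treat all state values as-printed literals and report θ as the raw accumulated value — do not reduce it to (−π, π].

(-8.4516, -17.6511, 0.0118, 4.9100)

x' = -9.2000 + 5.0000·cos(0.0652)·0.15 = -8.4516
y' = -17.7000 + 5.0000·sin(0.0652)·0.15 = -17.6511
θ' = 0.0652 + (5.0000/2.7)·tan(-0.19)·0.15 = 0.0118
v' = 5.0000 − 0.6000·0.15 = 4.9100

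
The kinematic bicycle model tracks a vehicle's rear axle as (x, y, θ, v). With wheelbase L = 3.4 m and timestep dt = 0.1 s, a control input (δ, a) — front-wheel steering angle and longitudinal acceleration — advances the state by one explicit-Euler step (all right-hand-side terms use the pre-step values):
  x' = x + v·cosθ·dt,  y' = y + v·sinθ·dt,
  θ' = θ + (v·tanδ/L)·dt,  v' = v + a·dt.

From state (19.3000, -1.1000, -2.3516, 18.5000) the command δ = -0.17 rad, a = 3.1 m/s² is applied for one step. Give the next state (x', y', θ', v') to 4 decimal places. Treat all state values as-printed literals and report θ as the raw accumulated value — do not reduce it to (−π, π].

(17.9979, -2.4141, -2.4450, 18.8100)

x' = 19.3000 + 18.5000·cos(-2.3516)·0.1 = 17.9979
y' = -1.1000 + 18.5000·sin(-2.3516)·0.1 = -2.4141
θ' = -2.3516 + (18.5000/3.4)·tan(-0.17)·0.1 = -2.4450
v' = 18.5000 + 3.1000·0.1 = 18.8100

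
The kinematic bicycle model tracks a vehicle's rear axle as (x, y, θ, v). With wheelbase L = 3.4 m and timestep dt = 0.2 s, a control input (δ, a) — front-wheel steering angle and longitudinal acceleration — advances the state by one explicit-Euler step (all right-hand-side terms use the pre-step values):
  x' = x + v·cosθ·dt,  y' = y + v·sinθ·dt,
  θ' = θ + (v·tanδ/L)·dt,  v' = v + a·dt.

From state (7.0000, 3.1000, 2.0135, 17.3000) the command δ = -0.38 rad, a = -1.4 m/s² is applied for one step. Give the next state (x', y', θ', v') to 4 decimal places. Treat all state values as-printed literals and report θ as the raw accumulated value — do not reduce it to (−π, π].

x' = 7.0000 + 17.3000·cos(2.0135)·0.2 = 5.5178
y' = 3.1000 + 17.3000·sin(2.0135)·0.2 = 6.2264
θ' = 2.0135 + (17.3000/3.4)·tan(-0.38)·0.2 = 1.6070
v' = 17.3000 − 1.4000·0.2 = 17.0200

(5.5178, 6.2264, 1.6070, 17.0200)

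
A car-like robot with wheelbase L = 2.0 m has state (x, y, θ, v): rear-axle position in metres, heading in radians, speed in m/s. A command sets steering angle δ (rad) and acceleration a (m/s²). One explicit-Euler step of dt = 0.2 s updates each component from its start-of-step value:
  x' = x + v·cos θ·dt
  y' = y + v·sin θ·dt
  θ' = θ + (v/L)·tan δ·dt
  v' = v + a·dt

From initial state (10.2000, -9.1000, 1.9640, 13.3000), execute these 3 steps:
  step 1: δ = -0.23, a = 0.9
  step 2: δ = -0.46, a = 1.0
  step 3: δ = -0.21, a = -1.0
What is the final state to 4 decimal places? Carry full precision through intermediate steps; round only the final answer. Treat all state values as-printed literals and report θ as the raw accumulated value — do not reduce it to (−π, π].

(10.4738, -1.6766, 0.6931, 13.4800)

after step 1 (δ=-0.23, a=0.9): (9.180822, -6.642994, 1.652589, 13.480000)
after step 2 (δ=-0.46, a=1.0): (8.960554, -3.956008, 0.984724, 13.680000)
after step 3 (δ=-0.21, a=-1.0): (10.473816, -1.676592, 0.693146, 13.480000)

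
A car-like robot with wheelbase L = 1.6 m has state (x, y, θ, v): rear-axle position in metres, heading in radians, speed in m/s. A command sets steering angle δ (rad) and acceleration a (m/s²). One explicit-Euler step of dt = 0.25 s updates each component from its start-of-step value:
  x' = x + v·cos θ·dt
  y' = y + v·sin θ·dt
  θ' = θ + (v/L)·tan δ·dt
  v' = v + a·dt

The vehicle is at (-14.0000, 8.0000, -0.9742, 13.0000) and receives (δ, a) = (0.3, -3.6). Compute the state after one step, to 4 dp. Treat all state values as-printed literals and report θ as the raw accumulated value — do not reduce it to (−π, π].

(-12.1741, 5.3114, -0.3459, 12.1000)

x' = -14.0000 + 13.0000·cos(-0.9742)·0.25 = -12.1741
y' = 8.0000 + 13.0000·sin(-0.9742)·0.25 = 5.3114
θ' = -0.9742 + (13.0000/1.6)·tan(0.3)·0.25 = -0.3459
v' = 13.0000 − 3.6000·0.25 = 12.1000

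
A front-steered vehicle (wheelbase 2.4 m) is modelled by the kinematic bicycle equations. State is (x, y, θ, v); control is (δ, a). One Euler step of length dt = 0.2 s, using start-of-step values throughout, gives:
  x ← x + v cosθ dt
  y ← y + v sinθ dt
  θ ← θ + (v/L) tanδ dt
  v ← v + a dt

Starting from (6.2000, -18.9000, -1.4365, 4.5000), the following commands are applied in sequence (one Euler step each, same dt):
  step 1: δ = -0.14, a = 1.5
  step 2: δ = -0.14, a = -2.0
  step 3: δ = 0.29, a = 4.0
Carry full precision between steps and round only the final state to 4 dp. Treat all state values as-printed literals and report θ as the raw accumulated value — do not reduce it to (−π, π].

(6.4207, -21.6284, -1.4363, 5.2000)

after step 1 (δ=-0.14, a=1.5): (6.320504, -19.791896, -1.489346, 4.800000)
after step 2 (δ=-0.14, a=-2.0): (6.398610, -20.748714, -1.545714, 4.400000)
after step 3 (δ=0.29, a=4.0): (6.420680, -21.628437, -1.436296, 5.200000)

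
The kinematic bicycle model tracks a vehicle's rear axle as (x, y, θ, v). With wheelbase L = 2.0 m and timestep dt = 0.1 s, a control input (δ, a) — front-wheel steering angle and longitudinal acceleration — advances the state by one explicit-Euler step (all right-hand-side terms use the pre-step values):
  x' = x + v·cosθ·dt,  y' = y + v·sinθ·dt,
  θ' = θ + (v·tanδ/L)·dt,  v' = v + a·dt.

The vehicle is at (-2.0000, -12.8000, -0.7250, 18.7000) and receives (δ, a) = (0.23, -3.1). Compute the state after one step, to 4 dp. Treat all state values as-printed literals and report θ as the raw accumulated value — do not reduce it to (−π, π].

(-0.6003, -14.0401, -0.5061, 18.3900)

x' = -2.0000 + 18.7000·cos(-0.7250)·0.1 = -0.6003
y' = -12.8000 + 18.7000·sin(-0.7250)·0.1 = -14.0401
θ' = -0.7250 + (18.7000/2.0)·tan(0.23)·0.1 = -0.5061
v' = 18.7000 − 3.1000·0.1 = 18.3900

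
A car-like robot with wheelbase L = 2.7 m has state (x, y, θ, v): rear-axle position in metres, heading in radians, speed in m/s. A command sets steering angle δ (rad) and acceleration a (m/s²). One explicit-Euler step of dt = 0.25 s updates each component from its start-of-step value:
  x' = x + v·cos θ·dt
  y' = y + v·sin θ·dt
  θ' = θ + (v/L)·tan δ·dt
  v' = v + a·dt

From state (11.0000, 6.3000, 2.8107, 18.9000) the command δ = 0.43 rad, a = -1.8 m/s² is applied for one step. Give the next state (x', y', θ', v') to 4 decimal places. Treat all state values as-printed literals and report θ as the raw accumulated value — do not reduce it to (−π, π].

x' = 11.0000 + 18.9000·cos(2.8107)·0.25 = 6.5313
y' = 6.3000 + 18.9000·sin(2.8107)·0.25 = 7.8351
θ' = 2.8107 + (18.9000/2.7)·tan(0.43)·0.25 = 3.6133
v' = 18.9000 − 1.8000·0.25 = 18.4500

(6.5313, 7.8351, 3.6133, 18.4500)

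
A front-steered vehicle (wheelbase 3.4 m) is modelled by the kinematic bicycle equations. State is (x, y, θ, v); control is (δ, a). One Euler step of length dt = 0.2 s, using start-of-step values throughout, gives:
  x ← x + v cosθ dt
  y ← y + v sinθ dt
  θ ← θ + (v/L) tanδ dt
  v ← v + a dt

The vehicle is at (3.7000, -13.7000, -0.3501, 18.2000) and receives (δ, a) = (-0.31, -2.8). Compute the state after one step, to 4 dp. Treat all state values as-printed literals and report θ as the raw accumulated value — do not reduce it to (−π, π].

x' = 3.7000 + 18.2000·cos(-0.3501)·0.2 = 7.1192
y' = -13.7000 + 18.2000·sin(-0.3501)·0.2 = -14.9485
θ' = -0.3501 + (18.2000/3.4)·tan(-0.31)·0.2 = -0.6930
v' = 18.2000 − 2.8000·0.2 = 17.6400

(7.1192, -14.9485, -0.6930, 17.6400)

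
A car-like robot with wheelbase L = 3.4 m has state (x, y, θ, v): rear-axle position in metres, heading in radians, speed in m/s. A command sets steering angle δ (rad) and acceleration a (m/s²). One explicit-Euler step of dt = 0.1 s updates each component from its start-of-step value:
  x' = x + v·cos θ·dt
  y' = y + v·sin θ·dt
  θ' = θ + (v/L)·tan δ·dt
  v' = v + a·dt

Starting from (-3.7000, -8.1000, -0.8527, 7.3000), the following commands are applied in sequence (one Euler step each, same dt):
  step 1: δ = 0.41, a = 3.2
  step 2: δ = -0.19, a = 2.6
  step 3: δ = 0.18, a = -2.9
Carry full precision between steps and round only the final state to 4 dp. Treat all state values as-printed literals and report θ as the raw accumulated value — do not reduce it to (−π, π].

(-2.1194, -9.7410, -0.7603, 7.5900)

after step 1 (δ=0.41, a=3.2): (-3.219695, -8.649734, -0.759382, 7.620000)
after step 2 (δ=-0.19, a=2.6): (-2.667046, -9.174350, -0.802484, 7.880000)
after step 3 (δ=0.18, a=-2.9): (-2.119447, -9.740989, -0.760310, 7.590000)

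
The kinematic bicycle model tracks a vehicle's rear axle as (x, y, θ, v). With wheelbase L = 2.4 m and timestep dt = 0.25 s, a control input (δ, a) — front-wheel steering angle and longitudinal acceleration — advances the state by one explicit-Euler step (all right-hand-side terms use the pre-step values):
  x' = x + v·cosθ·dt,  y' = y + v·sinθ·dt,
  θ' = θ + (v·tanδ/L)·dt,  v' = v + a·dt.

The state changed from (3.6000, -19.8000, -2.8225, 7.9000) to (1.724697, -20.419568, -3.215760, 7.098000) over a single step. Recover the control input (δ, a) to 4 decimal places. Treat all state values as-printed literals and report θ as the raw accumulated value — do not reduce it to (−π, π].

a = (v'−v)/dt = (-0.802000)/0.25 = -3.2080
Δθ = θ'−θ = -0.393260;  (v·dt/L) = 7.9000·0.25/2.4 = 0.822917
tan δ = Δθ·L/(v·dt) = -0.477886  →  δ = -0.4458

δ = -0.4458, a = -3.2080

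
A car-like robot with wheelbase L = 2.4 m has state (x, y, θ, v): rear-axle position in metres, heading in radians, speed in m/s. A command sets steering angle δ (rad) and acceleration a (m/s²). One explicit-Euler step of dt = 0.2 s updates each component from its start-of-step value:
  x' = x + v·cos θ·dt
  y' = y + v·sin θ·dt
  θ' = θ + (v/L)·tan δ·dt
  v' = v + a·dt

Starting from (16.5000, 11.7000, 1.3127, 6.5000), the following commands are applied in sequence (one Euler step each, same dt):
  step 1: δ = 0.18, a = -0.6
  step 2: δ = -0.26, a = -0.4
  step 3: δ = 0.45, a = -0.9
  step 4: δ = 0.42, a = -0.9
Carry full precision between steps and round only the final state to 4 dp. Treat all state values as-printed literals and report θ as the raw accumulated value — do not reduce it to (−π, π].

after step 1 (δ=0.18, a=-0.6): (16.831813, 12.956941, 1.411267, 6.380000)
after step 2 (δ=-0.26, a=-0.4): (17.034510, 14.216738, 1.269832, 6.300000)
after step 3 (δ=0.45, a=-0.9): (17.408026, 15.420103, 1.523436, 6.120000)
after step 4 (δ=0.42, a=-0.9): (17.465973, 16.642730, 1.751188, 5.940000)

(17.4660, 16.6427, 1.7512, 5.9400)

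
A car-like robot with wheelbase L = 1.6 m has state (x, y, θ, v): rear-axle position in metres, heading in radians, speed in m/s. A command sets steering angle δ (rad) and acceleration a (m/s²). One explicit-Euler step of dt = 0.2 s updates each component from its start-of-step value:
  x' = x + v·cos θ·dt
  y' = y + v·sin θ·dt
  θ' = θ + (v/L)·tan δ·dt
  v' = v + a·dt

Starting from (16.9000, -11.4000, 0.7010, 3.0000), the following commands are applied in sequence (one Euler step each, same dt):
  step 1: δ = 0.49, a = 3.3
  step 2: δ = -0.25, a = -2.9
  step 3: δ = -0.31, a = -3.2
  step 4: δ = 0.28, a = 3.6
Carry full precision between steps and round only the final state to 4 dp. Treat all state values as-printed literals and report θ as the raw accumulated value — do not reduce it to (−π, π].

(18.6343, -9.7046, 0.7486, 3.1600)

after step 1 (δ=0.49, a=3.3): (17.358519, -11.013011, 0.901021, 3.660000)
after step 2 (δ=-0.25, a=-2.9): (17.812952, -10.439151, 0.784202, 3.080000)
after step 3 (δ=-0.31, a=-3.2): (18.249050, -10.004095, 0.660876, 2.440000)
after step 4 (δ=0.28, a=3.6): (18.634304, -9.704557, 0.748580, 3.160000)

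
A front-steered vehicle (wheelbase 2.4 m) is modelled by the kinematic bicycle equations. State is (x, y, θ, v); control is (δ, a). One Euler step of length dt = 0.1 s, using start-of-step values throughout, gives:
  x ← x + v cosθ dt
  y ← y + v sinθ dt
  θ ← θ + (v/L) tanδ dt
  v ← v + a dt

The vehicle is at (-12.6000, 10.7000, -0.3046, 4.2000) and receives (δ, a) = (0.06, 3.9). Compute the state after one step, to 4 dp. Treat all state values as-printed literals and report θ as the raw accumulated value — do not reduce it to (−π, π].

x' = -12.6000 + 4.2000·cos(-0.3046)·0.1 = -12.1993
y' = 10.7000 + 4.2000·sin(-0.3046)·0.1 = 10.5740
θ' = -0.3046 + (4.2000/2.4)·tan(0.06)·0.1 = -0.2941
v' = 4.2000 + 3.9000·0.1 = 4.5900

(-12.1993, 10.5740, -0.2941, 4.5900)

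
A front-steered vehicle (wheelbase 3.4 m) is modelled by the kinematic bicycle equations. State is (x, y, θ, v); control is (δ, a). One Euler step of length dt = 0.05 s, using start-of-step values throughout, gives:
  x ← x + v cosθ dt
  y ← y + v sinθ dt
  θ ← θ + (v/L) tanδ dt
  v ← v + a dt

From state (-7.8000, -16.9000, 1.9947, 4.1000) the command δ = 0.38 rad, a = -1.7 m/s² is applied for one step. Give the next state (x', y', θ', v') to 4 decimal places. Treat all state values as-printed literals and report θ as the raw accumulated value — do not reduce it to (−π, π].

(-7.8843, -16.7131, 2.0188, 4.0150)

x' = -7.8000 + 4.1000·cos(1.9947)·0.05 = -7.8843
y' = -16.9000 + 4.1000·sin(1.9947)·0.05 = -16.7131
θ' = 1.9947 + (4.1000/3.4)·tan(0.38)·0.05 = 2.0188
v' = 4.1000 − 1.7000·0.05 = 4.0150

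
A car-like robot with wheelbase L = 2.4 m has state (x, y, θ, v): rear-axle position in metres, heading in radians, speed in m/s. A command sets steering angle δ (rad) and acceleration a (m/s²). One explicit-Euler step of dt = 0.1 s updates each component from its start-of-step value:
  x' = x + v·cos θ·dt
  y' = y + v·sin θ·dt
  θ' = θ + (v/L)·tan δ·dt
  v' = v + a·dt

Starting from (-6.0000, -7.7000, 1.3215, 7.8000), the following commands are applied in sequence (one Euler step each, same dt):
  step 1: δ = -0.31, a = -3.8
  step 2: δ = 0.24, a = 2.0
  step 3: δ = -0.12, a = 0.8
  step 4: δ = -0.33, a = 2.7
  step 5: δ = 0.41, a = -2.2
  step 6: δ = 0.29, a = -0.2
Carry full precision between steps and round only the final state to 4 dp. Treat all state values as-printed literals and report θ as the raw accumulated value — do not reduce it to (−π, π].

(-4.5579, -3.3130, 1.3856, 7.7300)

after step 1 (δ=-0.31, a=-3.8): (-5.807557, -6.944113, 1.217394, 7.420000)
after step 2 (δ=0.24, a=2.0): (-5.550756, -6.247968, 1.293052, 7.620000)
after step 3 (δ=-0.12, a=0.8): (-5.341826, -5.515171, 1.254768, 7.700000)
after step 4 (δ=-0.33, a=2.7): (-5.102514, -4.783303, 1.144874, 7.970000)
after step 5 (δ=0.41, a=-2.2): (-4.773225, -4.057509, 1.289208, 7.750000)
after step 6 (δ=0.29, a=-0.2): (-4.557867, -3.313032, 1.385571, 7.730000)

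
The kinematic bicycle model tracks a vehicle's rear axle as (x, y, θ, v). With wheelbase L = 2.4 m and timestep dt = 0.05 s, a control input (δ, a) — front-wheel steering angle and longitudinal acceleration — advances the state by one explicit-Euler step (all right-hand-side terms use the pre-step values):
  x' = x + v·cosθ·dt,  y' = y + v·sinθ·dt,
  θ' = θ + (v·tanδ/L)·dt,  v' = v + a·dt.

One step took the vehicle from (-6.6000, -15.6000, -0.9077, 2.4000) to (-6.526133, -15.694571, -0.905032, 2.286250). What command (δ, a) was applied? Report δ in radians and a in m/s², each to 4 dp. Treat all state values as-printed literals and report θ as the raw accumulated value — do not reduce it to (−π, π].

a = (v'−v)/dt = (-0.113750)/0.05 = -2.2750
Δθ = θ'−θ = 0.002668;  (v·dt/L) = 2.4000·0.05/2.4 = 0.050000
tan δ = Δθ·L/(v·dt) = 0.053360  →  δ = 0.0533

δ = 0.0533, a = -2.2750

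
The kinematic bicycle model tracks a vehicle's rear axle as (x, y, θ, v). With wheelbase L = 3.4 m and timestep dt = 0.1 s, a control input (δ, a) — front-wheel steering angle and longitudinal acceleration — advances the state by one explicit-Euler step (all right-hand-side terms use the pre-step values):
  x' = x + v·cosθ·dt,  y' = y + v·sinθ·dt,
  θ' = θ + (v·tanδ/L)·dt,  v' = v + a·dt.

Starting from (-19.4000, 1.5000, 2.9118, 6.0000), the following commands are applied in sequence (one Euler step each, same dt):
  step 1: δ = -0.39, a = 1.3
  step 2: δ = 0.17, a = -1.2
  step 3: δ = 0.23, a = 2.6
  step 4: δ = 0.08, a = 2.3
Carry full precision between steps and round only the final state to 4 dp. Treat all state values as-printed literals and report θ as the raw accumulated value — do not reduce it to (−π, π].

(-21.7589, 2.1232, 2.9264, 6.5000)

after step 1 (δ=-0.39, a=1.3): (-19.984228, 1.636665, 2.839261, 6.130000)
after step 2 (δ=0.17, a=-1.2): (-20.569425, 1.819184, 2.870210, 6.010000)
after step 3 (δ=0.23, a=2.6): (-21.148430, 1.980291, 2.911598, 6.270000)
after step 4 (δ=0.08, a=2.3): (-21.758919, 2.123230, 2.926382, 6.500000)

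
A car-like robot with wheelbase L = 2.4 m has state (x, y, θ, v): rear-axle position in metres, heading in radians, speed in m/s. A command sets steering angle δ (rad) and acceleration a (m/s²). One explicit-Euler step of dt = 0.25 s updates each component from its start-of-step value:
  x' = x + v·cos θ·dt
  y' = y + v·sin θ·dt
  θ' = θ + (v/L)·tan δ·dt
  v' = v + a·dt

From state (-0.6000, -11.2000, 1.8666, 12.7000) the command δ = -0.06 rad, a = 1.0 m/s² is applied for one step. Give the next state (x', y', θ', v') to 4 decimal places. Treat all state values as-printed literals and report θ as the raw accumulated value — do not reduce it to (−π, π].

x' = -0.6000 + 12.7000·cos(1.8666)·0.25 = -1.5255
y' = -11.2000 + 12.7000·sin(1.8666)·0.25 = -8.1629
θ' = 1.8666 + (12.7000/2.4)·tan(-0.06)·0.25 = 1.7871
v' = 12.7000 + 1.0000·0.25 = 12.9500

(-1.5255, -8.1629, 1.7871, 12.9500)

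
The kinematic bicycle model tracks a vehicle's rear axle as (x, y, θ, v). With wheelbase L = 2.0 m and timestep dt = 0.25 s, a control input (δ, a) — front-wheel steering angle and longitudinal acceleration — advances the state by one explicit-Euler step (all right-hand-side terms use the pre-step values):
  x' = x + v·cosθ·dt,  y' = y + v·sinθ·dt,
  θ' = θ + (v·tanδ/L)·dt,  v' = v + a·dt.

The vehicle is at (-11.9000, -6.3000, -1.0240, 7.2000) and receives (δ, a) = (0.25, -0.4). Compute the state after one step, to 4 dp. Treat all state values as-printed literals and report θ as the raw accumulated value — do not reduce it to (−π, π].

(-10.9641, -7.8376, -0.7942, 7.1000)

x' = -11.9000 + 7.2000·cos(-1.0240)·0.25 = -10.9641
y' = -6.3000 + 7.2000·sin(-1.0240)·0.25 = -7.8376
θ' = -1.0240 + (7.2000/2.0)·tan(0.25)·0.25 = -0.7942
v' = 7.2000 − 0.4000·0.25 = 7.1000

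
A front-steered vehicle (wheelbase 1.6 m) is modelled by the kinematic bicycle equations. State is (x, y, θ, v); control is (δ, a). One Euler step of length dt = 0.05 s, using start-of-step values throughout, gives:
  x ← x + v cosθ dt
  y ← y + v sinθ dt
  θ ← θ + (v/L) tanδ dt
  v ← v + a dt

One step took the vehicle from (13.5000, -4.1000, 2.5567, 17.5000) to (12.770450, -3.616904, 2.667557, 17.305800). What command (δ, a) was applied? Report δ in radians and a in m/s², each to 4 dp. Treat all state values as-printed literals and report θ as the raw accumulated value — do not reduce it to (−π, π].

δ = 0.2000, a = -3.8840

a = (v'−v)/dt = (-0.194200)/0.05 = -3.8840
Δθ = θ'−θ = 0.110857;  (v·dt/L) = 17.5000·0.05/1.6 = 0.546875
tan δ = Δθ·L/(v·dt) = 0.202710  →  δ = 0.2000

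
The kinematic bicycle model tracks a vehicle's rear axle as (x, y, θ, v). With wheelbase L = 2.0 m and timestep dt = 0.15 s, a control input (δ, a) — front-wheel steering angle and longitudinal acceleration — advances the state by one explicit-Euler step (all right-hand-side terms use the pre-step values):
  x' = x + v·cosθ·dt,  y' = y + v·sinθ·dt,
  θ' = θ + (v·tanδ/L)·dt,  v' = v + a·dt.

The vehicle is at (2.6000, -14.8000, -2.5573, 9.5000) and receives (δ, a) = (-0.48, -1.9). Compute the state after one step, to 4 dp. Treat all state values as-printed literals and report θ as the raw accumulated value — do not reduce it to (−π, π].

x' = 2.6000 + 9.5000·cos(-2.5573)·0.15 = 1.4114
y' = -14.8000 + 9.5000·sin(-2.5573)·0.15 = -15.5860
θ' = -2.5573 + (9.5000/2.0)·tan(-0.48)·0.15 = -2.9282
v' = 9.5000 − 1.9000·0.15 = 9.2150

(1.4114, -15.5860, -2.9282, 9.2150)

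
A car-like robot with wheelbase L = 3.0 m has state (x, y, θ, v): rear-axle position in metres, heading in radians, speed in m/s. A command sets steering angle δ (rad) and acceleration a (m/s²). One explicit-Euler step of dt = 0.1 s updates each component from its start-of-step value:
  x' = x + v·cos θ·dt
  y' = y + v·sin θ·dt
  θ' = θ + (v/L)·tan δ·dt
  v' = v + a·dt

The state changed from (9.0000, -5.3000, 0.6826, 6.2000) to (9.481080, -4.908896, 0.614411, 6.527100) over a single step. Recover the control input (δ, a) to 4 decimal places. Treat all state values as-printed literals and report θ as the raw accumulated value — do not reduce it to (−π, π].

a = (v'−v)/dt = (0.327100)/0.1 = 3.2710
Δθ = θ'−θ = -0.068189;  (v·dt/L) = 6.2000·0.1/3.0 = 0.206667
tan δ = Δθ·L/(v·dt) = -0.329947  →  δ = -0.3187

δ = -0.3187, a = 3.2710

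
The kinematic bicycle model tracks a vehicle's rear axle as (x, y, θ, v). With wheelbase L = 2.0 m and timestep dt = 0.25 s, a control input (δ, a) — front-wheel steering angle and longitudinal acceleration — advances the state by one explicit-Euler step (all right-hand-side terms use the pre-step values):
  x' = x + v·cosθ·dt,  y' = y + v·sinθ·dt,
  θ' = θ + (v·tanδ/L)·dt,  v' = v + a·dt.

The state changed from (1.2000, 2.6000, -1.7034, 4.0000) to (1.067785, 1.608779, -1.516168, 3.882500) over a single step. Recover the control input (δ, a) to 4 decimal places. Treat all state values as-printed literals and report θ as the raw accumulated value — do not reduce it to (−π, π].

a = (v'−v)/dt = (-0.117500)/0.25 = -0.4700
Δθ = θ'−θ = 0.187232;  (v·dt/L) = 4.0000·0.25/2.0 = 0.500000
tan δ = Δθ·L/(v·dt) = 0.374464  →  δ = 0.3583

δ = 0.3583, a = -0.4700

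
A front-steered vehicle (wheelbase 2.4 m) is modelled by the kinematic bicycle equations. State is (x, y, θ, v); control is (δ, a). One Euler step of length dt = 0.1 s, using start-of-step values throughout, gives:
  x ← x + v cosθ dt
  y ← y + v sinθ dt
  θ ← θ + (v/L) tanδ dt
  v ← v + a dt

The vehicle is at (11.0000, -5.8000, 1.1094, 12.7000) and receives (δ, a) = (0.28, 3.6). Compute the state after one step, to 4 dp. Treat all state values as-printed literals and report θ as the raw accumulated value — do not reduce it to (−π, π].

x' = 11.0000 + 12.7000·cos(1.1094)·0.1 = 11.5654
y' = -5.8000 + 12.7000·sin(1.1094)·0.1 = -4.6628
θ' = 1.1094 + (12.7000/2.4)·tan(0.28)·0.1 = 1.2616
v' = 12.7000 + 3.6000·0.1 = 13.0600

(11.5654, -4.6628, 1.2616, 13.0600)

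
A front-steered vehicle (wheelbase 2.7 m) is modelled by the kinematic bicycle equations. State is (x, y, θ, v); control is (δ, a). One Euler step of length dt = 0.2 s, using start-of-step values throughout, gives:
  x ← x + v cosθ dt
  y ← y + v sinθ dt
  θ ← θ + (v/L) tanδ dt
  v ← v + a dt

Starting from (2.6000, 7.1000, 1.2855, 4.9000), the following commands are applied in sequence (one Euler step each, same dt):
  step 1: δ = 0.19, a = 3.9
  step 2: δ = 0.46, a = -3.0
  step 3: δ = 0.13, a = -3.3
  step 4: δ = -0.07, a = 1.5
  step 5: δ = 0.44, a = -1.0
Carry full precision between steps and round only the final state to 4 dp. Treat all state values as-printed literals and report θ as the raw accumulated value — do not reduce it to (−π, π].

after step 1 (δ=0.19, a=3.9): (2.875813, 8.040387, 1.355305, 5.680000)
after step 2 (δ=0.46, a=-3.0): (3.118721, 9.150113, 1.563760, 5.080000)
after step 3 (δ=0.13, a=-3.3): (3.125869, 10.166088, 1.612956, 4.420000)
after step 4 (δ=-0.07, a=1.5): (3.088611, 11.049302, 1.590000, 4.720000)
after step 5 (δ=0.44, a=-1.0): (3.070483, 11.993128, 1.754599, 4.520000)

(3.0705, 11.9931, 1.7546, 4.5200)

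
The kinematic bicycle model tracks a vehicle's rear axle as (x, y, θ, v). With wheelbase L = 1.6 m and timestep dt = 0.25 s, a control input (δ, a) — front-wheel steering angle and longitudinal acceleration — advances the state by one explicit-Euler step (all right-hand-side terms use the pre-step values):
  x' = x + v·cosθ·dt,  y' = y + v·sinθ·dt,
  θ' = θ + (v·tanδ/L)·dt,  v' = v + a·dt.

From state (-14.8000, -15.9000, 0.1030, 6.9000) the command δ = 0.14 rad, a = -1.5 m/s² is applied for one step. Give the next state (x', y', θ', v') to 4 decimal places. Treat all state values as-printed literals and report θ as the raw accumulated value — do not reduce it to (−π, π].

x' = -14.8000 + 6.9000·cos(0.1030)·0.25 = -13.0841
y' = -15.9000 + 6.9000·sin(0.1030)·0.25 = -15.7226
θ' = 0.1030 + (6.9000/1.6)·tan(0.14)·0.25 = 0.2549
v' = 6.9000 − 1.5000·0.25 = 6.5250

(-13.0841, -15.7226, 0.2549, 6.5250)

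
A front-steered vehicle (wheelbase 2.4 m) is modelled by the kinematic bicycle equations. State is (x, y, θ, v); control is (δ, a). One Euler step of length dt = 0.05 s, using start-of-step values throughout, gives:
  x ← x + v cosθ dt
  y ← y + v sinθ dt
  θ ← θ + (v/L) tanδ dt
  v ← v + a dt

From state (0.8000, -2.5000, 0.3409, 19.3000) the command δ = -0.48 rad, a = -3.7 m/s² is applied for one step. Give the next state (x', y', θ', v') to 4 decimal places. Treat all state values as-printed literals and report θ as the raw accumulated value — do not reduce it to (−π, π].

x' = 0.8000 + 19.3000·cos(0.3409)·0.05 = 1.7095
y' = -2.5000 + 19.3000·sin(0.3409)·0.05 = -2.1774
θ' = 0.3409 + (19.3000/2.4)·tan(-0.48)·0.05 = 0.1316
v' = 19.3000 − 3.7000·0.05 = 19.1150

(1.7095, -2.1774, 0.1316, 19.1150)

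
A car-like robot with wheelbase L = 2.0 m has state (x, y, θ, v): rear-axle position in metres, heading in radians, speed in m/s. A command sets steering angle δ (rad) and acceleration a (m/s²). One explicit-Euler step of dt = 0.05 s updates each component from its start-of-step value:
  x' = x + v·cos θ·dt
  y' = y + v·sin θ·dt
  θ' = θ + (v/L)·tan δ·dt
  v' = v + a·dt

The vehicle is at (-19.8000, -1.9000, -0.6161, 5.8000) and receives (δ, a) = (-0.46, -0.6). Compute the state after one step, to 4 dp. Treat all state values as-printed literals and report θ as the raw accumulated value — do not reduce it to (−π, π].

x' = -19.8000 + 5.8000·cos(-0.6161)·0.05 = -19.5633
y' = -1.9000 + 5.8000·sin(-0.6161)·0.05 = -2.0676
θ' = -0.6161 + (5.8000/2.0)·tan(-0.46)·0.05 = -0.6879
v' = 5.8000 − 0.6000·0.05 = 5.7700

(-19.5633, -2.0676, -0.6879, 5.7700)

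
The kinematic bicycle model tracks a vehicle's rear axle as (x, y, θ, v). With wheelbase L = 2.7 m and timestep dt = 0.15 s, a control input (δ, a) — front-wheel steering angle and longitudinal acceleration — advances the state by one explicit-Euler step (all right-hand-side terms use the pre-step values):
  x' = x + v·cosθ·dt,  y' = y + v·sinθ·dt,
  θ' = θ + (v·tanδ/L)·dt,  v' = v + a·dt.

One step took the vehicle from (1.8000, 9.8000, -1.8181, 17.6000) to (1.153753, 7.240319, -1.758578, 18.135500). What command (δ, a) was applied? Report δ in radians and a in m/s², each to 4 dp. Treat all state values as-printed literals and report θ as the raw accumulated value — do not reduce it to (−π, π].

δ = 0.0608, a = 3.5700

a = (v'−v)/dt = (0.535500)/0.15 = 3.5700
Δθ = θ'−θ = 0.059522;  (v·dt/L) = 17.6000·0.15/2.7 = 0.977778
tan δ = Δθ·L/(v·dt) = 0.060875  →  δ = 0.0608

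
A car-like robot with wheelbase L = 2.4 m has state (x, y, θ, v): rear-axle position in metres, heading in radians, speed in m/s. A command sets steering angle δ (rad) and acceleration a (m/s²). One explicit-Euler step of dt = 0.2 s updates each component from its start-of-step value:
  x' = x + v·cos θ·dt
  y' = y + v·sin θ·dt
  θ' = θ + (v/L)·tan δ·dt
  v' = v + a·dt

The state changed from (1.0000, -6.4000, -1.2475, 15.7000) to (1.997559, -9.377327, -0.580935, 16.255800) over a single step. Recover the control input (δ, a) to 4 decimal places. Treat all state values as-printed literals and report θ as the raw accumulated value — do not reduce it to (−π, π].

δ = 0.4712, a = 2.7790

a = (v'−v)/dt = (0.555800)/0.2 = 2.7790
Δθ = θ'−θ = 0.666565;  (v·dt/L) = 15.7000·0.2/2.4 = 1.308333
tan δ = Δθ·L/(v·dt) = 0.509476  →  δ = 0.4712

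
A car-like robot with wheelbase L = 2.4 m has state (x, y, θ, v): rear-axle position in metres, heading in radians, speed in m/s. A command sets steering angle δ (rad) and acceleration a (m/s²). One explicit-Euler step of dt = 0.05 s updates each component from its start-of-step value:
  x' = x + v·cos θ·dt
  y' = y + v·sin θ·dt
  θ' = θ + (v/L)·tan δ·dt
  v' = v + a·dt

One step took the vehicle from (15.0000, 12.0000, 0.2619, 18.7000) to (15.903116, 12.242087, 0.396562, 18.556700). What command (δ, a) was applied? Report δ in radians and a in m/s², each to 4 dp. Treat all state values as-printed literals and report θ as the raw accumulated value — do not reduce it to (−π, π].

a = (v'−v)/dt = (-0.143300)/0.05 = -2.8660
Δθ = θ'−θ = 0.134662;  (v·dt/L) = 18.7000·0.05/2.4 = 0.389583
tan δ = Δθ·L/(v·dt) = 0.345656  →  δ = 0.3328

δ = 0.3328, a = -2.8660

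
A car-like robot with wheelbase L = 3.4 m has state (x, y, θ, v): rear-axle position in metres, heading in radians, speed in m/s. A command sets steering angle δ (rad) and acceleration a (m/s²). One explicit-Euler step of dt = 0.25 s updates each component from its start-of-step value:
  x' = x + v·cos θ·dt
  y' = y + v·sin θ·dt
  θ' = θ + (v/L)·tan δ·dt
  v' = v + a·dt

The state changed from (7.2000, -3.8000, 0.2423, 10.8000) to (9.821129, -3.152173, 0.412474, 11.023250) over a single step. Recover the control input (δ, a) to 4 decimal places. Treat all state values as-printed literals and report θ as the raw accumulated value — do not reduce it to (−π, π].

δ = 0.2111, a = 0.8930

a = (v'−v)/dt = (0.223250)/0.25 = 0.8930
Δθ = θ'−θ = 0.170174;  (v·dt/L) = 10.8000·0.25/3.4 = 0.794118
tan δ = Δθ·L/(v·dt) = 0.214293  →  δ = 0.2111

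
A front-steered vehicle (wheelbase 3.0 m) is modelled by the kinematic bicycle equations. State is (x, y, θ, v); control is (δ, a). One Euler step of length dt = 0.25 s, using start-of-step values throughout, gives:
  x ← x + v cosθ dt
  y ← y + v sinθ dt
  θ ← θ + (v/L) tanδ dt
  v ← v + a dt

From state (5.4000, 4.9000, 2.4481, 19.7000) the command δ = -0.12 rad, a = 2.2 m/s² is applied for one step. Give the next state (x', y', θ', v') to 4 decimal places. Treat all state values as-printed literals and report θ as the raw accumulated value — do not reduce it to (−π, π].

(1.6126, 8.0482, 2.2501, 20.2500)

x' = 5.4000 + 19.7000·cos(2.4481)·0.25 = 1.6126
y' = 4.9000 + 19.7000·sin(2.4481)·0.25 = 8.0482
θ' = 2.4481 + (19.7000/3.0)·tan(-0.12)·0.25 = 2.2501
v' = 19.7000 + 2.2000·0.25 = 20.2500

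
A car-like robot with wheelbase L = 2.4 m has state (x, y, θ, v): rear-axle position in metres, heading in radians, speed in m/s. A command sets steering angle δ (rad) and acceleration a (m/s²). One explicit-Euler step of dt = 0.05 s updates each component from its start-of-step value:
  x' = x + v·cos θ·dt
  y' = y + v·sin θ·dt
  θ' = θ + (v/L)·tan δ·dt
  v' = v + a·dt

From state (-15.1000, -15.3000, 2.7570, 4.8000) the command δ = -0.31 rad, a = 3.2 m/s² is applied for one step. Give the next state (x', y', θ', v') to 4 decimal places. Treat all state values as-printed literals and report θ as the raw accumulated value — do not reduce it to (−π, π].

(-15.3225, -15.2100, 2.7250, 4.9600)

x' = -15.1000 + 4.8000·cos(2.7570)·0.05 = -15.3225
y' = -15.3000 + 4.8000·sin(2.7570)·0.05 = -15.2100
θ' = 2.7570 + (4.8000/2.4)·tan(-0.31)·0.05 = 2.7250
v' = 4.8000 + 3.2000·0.05 = 4.9600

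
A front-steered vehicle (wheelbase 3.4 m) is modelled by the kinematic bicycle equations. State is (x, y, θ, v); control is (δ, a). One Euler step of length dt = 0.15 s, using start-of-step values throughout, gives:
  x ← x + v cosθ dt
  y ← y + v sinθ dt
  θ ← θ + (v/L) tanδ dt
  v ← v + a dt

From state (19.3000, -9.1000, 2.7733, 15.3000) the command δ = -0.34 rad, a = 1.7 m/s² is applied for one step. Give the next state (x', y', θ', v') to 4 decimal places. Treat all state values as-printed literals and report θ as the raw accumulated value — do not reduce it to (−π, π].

x' = 19.3000 + 15.3000·cos(2.7733)·0.15 = 17.1589
y' = -9.1000 + 15.3000·sin(2.7733)·0.15 = -8.2737
θ' = 2.7733 + (15.3000/3.4)·tan(-0.34)·0.15 = 2.5345
v' = 15.3000 + 1.7000·0.15 = 15.5550

(17.1589, -8.2737, 2.5345, 15.5550)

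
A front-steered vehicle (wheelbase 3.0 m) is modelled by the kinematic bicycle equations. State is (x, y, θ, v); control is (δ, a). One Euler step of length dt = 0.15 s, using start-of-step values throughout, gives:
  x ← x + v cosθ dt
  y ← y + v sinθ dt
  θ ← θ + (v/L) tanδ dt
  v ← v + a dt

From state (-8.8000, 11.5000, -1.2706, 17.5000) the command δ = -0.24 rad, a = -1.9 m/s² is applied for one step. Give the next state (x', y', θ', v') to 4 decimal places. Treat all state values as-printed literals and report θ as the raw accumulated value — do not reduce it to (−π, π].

x' = -8.8000 + 17.5000·cos(-1.2706)·0.15 = -8.0238
y' = 11.5000 + 17.5000·sin(-1.2706)·0.15 = 8.9924
θ' = -1.2706 + (17.5000/3.0)·tan(-0.24)·0.15 = -1.4847
v' = 17.5000 − 1.9000·0.15 = 17.2150

(-8.0238, 8.9924, -1.4847, 17.2150)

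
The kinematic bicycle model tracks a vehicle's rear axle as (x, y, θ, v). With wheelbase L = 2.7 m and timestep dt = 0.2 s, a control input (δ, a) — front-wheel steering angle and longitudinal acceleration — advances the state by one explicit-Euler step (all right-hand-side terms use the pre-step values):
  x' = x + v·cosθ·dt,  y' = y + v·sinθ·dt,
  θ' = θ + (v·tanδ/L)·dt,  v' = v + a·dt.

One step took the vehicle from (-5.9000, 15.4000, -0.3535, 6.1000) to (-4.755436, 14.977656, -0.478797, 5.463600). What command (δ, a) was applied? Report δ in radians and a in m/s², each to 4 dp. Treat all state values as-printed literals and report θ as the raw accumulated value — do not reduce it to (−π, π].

δ = -0.2705, a = -3.1820

a = (v'−v)/dt = (-0.636400)/0.2 = -3.1820
Δθ = θ'−θ = -0.125297;  (v·dt/L) = 6.1000·0.2/2.7 = 0.451852
tan δ = Δθ·L/(v·dt) = -0.277297  →  δ = -0.2705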